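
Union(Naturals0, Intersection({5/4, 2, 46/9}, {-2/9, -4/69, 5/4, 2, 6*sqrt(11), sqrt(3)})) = Union({5/4}, Naturals0)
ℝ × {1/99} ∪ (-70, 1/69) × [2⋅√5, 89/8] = (ℝ × {1/99}) ∪ ((-70, 1/69) × [2⋅√5, 89/8])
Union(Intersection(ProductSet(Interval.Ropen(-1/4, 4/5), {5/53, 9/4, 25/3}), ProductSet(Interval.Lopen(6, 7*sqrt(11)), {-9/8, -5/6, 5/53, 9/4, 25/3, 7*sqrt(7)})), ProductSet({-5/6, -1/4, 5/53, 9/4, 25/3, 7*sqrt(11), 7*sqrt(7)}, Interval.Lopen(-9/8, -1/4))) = ProductSet({-5/6, -1/4, 5/53, 9/4, 25/3, 7*sqrt(11), 7*sqrt(7)}, Interval.Lopen(-9/8, -1/4))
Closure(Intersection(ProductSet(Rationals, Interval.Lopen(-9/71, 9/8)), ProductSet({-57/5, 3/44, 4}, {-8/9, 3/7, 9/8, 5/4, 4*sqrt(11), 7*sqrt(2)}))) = ProductSet({-57/5, 3/44, 4}, {3/7, 9/8})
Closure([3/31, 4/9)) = [3/31, 4/9]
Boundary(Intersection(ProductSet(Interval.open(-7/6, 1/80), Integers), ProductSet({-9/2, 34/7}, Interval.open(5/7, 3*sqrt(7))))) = EmptySet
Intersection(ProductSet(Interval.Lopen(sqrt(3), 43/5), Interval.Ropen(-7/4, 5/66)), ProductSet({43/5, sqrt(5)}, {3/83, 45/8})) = ProductSet({43/5, sqrt(5)}, {3/83})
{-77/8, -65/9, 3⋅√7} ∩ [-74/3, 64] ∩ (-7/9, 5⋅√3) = {3⋅√7}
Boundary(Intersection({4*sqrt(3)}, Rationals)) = EmptySet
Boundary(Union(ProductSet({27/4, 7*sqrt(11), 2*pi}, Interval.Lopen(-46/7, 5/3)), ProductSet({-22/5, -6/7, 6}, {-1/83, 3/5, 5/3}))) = Union(ProductSet({-22/5, -6/7, 6}, {-1/83, 3/5, 5/3}), ProductSet({27/4, 7*sqrt(11), 2*pi}, Interval(-46/7, 5/3)))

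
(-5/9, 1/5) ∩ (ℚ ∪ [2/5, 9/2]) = ℚ ∩ (-5/9, 1/5)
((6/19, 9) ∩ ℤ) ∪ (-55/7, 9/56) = (-55/7, 9/56) ∪ {1, 2, …, 8}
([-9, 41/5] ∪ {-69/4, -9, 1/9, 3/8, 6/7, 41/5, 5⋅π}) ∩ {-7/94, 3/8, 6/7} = {-7/94, 3/8, 6/7}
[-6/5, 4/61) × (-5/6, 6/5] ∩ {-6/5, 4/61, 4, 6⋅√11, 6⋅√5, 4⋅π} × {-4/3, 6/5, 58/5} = {-6/5} × {6/5}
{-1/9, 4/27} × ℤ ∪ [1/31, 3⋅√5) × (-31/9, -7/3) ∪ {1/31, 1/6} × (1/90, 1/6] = ({-1/9, 4/27} × ℤ) ∪ ({1/31, 1/6} × (1/90, 1/6]) ∪ ([1/31, 3⋅√5) × (-31/9, -7/3))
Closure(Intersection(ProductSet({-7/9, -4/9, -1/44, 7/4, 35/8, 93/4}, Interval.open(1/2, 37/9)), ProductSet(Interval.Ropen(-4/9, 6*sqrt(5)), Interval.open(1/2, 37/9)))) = ProductSet({-4/9, -1/44, 7/4, 35/8}, Interval(1/2, 37/9))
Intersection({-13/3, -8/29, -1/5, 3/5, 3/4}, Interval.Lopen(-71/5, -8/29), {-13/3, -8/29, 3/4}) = {-13/3, -8/29}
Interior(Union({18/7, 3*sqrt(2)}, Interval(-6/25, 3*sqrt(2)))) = Interval.open(-6/25, 3*sqrt(2))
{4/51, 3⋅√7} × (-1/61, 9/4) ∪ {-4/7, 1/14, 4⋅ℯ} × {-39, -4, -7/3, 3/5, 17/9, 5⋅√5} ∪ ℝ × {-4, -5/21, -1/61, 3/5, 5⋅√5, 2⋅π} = ({4/51, 3⋅√7} × (-1/61, 9/4)) ∪ (ℝ × {-4, -5/21, -1/61, 3/5, 5⋅√5, 2⋅π}) ∪ ({-4/7, 1/14, 4⋅ℯ} × {-39, -4, -7/3, 3/5, 17/9, 5⋅√5})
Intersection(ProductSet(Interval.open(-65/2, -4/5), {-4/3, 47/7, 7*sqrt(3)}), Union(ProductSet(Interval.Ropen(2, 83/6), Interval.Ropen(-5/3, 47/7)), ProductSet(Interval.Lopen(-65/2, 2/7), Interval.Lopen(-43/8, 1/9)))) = ProductSet(Interval.open(-65/2, -4/5), {-4/3})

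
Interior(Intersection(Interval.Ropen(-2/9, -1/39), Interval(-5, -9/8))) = EmptySet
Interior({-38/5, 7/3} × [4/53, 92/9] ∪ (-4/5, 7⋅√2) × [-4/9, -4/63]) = (-4/5, 7⋅√2) × (-4/9, -4/63)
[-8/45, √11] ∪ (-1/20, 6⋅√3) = [-8/45, 6⋅√3)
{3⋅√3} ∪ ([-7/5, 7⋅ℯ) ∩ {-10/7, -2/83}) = {-2/83, 3⋅√3}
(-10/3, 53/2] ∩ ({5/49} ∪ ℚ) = ℚ ∩ (-10/3, 53/2]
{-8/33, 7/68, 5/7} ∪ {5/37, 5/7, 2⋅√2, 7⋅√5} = {-8/33, 7/68, 5/37, 5/7, 2⋅√2, 7⋅√5}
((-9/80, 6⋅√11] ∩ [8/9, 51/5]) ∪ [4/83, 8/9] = [4/83, 51/5]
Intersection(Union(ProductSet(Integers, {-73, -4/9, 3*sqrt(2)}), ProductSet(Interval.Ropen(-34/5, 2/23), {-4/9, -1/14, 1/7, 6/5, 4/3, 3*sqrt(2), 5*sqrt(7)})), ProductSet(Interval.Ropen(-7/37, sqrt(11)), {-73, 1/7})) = Union(ProductSet(Interval.Ropen(-7/37, 2/23), {1/7}), ProductSet(Range(0, 4, 1), {-73}))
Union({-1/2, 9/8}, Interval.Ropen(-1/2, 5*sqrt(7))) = Interval.Ropen(-1/2, 5*sqrt(7))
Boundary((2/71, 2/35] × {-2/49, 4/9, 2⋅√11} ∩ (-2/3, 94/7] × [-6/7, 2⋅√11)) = [2/71, 2/35] × {-2/49, 4/9}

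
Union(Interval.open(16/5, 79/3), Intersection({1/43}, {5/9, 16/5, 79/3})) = Interval.open(16/5, 79/3)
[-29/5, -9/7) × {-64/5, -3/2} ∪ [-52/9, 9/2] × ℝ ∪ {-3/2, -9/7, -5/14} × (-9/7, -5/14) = ([-52/9, 9/2] × ℝ) ∪ ([-29/5, -9/7) × {-64/5, -3/2})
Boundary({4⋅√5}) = {4⋅√5}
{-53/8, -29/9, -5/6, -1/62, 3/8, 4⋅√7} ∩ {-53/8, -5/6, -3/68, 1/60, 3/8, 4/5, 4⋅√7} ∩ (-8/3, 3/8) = {-5/6}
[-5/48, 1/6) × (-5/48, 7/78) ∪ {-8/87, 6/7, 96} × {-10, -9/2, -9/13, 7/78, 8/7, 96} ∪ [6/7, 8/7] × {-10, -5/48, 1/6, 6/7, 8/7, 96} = ([-5/48, 1/6) × (-5/48, 7/78)) ∪ ({-8/87, 6/7, 96} × {-10, -9/2, -9/13, 7/78, 8/7, 96}) ∪ ([6/7, 8/7] × {-10, -5/48, 1/6, 6/7, 8/7, 96})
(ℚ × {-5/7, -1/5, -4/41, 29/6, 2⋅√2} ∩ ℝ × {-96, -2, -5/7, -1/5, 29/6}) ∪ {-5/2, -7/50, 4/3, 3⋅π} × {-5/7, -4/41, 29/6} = (ℚ × {-5/7, -1/5, 29/6}) ∪ ({-5/2, -7/50, 4/3, 3⋅π} × {-5/7, -4/41, 29/6})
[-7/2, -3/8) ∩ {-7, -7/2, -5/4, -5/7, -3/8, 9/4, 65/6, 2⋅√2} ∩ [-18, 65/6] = {-7/2, -5/4, -5/7}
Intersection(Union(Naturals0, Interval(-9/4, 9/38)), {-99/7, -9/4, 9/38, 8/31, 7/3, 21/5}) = {-9/4, 9/38}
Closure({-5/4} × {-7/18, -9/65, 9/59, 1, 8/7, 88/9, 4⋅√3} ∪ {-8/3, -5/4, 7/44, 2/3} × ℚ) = {-8/3, -5/4, 7/44, 2/3} × ℝ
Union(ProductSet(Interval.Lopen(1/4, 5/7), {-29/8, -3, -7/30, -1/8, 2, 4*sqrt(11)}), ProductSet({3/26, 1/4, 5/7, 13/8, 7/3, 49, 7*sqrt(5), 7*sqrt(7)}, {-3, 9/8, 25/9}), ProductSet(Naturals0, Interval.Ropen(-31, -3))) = Union(ProductSet({3/26, 1/4, 5/7, 13/8, 7/3, 49, 7*sqrt(5), 7*sqrt(7)}, {-3, 9/8, 25/9}), ProductSet(Interval.Lopen(1/4, 5/7), {-29/8, -3, -7/30, -1/8, 2, 4*sqrt(11)}), ProductSet(Naturals0, Interval.Ropen(-31, -3)))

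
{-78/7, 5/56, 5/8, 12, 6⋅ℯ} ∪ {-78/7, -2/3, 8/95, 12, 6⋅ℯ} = {-78/7, -2/3, 8/95, 5/56, 5/8, 12, 6⋅ℯ}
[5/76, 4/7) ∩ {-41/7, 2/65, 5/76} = {5/76}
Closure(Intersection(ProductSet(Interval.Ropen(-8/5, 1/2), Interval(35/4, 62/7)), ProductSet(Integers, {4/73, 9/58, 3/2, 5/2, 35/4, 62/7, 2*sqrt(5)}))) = ProductSet(Range(-1, 1, 1), {35/4, 62/7})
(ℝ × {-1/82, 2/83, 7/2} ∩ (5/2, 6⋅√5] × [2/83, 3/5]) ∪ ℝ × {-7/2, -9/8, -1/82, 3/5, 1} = (ℝ × {-7/2, -9/8, -1/82, 3/5, 1}) ∪ ((5/2, 6⋅√5] × {2/83})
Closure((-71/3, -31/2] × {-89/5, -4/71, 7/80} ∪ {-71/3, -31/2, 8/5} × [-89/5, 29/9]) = ({-71/3, -31/2, 8/5} × [-89/5, 29/9]) ∪ ([-71/3, -31/2] × {-89/5, -4/71, 7/80})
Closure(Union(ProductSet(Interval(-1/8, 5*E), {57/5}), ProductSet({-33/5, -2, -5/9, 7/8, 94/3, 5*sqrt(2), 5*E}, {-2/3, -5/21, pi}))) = Union(ProductSet({-33/5, -2, -5/9, 7/8, 94/3, 5*sqrt(2), 5*E}, {-2/3, -5/21, pi}), ProductSet(Interval(-1/8, 5*E), {57/5}))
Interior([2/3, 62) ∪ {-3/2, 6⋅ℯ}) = (2/3, 62)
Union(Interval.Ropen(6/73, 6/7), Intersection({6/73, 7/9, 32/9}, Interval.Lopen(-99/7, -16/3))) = Interval.Ropen(6/73, 6/7)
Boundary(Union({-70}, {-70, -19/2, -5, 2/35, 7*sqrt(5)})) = {-70, -19/2, -5, 2/35, 7*sqrt(5)}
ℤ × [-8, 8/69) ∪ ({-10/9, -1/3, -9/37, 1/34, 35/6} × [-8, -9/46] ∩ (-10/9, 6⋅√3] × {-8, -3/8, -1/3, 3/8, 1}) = (ℤ × [-8, 8/69)) ∪ ({-1/3, -9/37, 1/34, 35/6} × {-8, -3/8, -1/3})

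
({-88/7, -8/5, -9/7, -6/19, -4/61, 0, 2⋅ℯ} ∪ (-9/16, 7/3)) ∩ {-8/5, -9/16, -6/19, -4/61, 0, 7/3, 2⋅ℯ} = {-8/5, -6/19, -4/61, 0, 2⋅ℯ}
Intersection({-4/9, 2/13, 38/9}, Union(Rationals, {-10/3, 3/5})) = {-4/9, 2/13, 38/9}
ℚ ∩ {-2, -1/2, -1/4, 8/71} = {-2, -1/2, -1/4, 8/71}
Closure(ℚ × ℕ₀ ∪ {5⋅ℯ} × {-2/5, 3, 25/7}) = (ℝ × ℕ₀) ∪ ({5⋅ℯ} × {-2/5, 3, 25/7})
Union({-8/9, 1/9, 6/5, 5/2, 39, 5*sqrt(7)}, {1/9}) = {-8/9, 1/9, 6/5, 5/2, 39, 5*sqrt(7)}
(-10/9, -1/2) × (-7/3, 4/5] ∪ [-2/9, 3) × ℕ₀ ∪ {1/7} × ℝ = ({1/7} × ℝ) ∪ ([-2/9, 3) × ℕ₀) ∪ ((-10/9, -1/2) × (-7/3, 4/5])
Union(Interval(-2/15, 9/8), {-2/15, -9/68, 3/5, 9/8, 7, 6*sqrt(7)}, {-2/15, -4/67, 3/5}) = Union({7, 6*sqrt(7)}, Interval(-2/15, 9/8))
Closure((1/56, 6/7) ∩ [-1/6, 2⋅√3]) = [1/56, 6/7]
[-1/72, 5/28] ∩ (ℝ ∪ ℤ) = [-1/72, 5/28]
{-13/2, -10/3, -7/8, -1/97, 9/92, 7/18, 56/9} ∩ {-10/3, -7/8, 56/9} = {-10/3, -7/8, 56/9}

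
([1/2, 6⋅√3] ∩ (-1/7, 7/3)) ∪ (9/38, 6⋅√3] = (9/38, 6⋅√3]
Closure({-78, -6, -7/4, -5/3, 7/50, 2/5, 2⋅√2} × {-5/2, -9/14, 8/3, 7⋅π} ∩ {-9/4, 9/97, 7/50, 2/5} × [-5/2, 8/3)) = {7/50, 2/5} × {-5/2, -9/14}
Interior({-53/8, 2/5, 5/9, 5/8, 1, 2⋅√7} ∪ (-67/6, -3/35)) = (-67/6, -3/35)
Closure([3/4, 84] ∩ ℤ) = {1, 2, …, 84}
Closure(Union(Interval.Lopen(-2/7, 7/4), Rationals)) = Union(Interval(-oo, oo), Rationals)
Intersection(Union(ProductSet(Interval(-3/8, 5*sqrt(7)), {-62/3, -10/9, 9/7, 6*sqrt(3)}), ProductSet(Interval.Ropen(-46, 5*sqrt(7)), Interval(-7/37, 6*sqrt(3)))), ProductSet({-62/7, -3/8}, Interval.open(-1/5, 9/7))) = ProductSet({-62/7, -3/8}, Interval.Ropen(-7/37, 9/7))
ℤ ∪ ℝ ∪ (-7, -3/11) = (-∞, ∞)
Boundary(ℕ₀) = ℕ₀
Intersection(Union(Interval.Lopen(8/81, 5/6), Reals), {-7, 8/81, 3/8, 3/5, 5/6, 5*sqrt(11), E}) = {-7, 8/81, 3/8, 3/5, 5/6, 5*sqrt(11), E}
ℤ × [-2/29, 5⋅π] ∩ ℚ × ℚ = ℤ × (ℚ ∩ [-2/29, 5⋅π])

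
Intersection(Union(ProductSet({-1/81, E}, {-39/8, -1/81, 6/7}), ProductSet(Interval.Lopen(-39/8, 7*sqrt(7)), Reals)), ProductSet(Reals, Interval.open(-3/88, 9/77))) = ProductSet(Interval.Lopen(-39/8, 7*sqrt(7)), Interval.open(-3/88, 9/77))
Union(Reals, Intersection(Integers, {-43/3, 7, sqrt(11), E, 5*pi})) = Reals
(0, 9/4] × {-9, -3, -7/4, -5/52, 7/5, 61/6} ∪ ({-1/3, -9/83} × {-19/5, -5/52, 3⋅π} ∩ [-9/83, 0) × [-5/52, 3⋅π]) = ({-9/83} × {-5/52, 3⋅π}) ∪ ((0, 9/4] × {-9, -3, -7/4, -5/52, 7/5, 61/6})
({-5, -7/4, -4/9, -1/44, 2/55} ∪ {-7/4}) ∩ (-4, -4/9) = {-7/4}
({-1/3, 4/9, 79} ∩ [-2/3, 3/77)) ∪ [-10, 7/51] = [-10, 7/51]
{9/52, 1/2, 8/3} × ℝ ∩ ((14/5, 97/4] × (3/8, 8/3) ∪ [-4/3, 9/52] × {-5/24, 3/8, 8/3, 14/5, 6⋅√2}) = {9/52} × {-5/24, 3/8, 8/3, 14/5, 6⋅√2}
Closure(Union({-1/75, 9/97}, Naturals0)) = Union({-1/75, 9/97}, Naturals0)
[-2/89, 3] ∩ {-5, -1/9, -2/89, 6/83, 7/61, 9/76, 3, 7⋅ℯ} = {-2/89, 6/83, 7/61, 9/76, 3}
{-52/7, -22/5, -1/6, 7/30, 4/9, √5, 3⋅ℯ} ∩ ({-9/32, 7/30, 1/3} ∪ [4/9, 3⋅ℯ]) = {7/30, 4/9, √5, 3⋅ℯ}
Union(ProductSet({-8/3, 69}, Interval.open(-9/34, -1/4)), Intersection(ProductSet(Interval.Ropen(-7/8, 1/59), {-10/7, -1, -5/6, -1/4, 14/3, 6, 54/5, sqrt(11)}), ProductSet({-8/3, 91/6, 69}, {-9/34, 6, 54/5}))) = ProductSet({-8/3, 69}, Interval.open(-9/34, -1/4))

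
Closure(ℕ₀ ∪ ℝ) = ℝ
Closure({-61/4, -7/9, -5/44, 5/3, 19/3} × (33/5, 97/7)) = {-61/4, -7/9, -5/44, 5/3, 19/3} × [33/5, 97/7]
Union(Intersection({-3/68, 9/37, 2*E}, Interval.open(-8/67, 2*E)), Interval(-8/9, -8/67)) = Union({-3/68, 9/37}, Interval(-8/9, -8/67))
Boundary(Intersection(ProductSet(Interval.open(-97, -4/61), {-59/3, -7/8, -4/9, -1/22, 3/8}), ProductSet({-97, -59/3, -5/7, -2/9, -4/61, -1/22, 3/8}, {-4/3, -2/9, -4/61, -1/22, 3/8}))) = ProductSet({-59/3, -5/7, -2/9}, {-1/22, 3/8})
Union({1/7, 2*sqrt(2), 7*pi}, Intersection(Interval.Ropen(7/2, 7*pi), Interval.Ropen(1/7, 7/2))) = {1/7, 2*sqrt(2), 7*pi}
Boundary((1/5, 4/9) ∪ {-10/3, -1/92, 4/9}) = {-10/3, -1/92, 1/5, 4/9}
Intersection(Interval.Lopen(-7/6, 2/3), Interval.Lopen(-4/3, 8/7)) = Interval.Lopen(-7/6, 2/3)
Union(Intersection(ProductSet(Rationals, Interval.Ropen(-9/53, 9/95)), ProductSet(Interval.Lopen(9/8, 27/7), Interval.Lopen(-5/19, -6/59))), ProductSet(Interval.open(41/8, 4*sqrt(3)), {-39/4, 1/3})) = Union(ProductSet(Intersection(Interval.Lopen(9/8, 27/7), Rationals), Interval(-9/53, -6/59)), ProductSet(Interval.open(41/8, 4*sqrt(3)), {-39/4, 1/3}))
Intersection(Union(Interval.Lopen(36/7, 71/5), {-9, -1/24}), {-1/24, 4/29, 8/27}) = {-1/24}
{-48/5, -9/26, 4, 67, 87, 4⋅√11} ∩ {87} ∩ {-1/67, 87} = {87}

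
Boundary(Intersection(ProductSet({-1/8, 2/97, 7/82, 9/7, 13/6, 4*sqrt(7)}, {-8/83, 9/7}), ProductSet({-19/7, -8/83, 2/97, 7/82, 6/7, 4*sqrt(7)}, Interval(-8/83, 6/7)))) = ProductSet({2/97, 7/82, 4*sqrt(7)}, {-8/83})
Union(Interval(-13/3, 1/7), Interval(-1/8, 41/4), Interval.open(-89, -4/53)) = Interval.Lopen(-89, 41/4)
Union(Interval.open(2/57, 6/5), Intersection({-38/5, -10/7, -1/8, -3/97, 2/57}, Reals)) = Union({-38/5, -10/7, -1/8, -3/97}, Interval.Ropen(2/57, 6/5))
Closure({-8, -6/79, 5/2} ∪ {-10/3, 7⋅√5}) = {-8, -10/3, -6/79, 5/2, 7⋅√5}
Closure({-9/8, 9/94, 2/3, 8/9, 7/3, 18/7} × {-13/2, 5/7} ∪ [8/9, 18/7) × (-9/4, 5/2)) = ({8/9, 18/7} × [-9/4, 5/2]) ∪ ([8/9, 18/7] × {-9/4, 5/2}) ∪ ({-9/8, 9/94, 2/3, 8/9, 7/3, 18/7} × {-13/2, 5/7}) ∪ ([8/9, 18/7) × (-9/4, 5/2))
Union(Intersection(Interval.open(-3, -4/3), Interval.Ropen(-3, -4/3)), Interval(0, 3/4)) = Union(Interval.open(-3, -4/3), Interval(0, 3/4))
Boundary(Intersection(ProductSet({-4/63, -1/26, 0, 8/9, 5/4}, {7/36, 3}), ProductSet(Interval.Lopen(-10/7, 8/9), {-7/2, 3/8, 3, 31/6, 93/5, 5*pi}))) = ProductSet({-4/63, -1/26, 0, 8/9}, {3})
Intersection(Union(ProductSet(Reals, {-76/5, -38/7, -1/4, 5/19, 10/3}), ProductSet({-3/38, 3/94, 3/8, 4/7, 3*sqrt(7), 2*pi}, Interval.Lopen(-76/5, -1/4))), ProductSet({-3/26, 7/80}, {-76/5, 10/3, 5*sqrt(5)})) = ProductSet({-3/26, 7/80}, {-76/5, 10/3})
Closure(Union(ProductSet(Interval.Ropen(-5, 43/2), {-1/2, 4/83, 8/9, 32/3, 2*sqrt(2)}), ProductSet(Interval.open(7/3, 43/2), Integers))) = Union(ProductSet(Interval(-5, 43/2), {-1/2, 4/83, 8/9, 32/3, 2*sqrt(2)}), ProductSet(Interval(7/3, 43/2), Integers))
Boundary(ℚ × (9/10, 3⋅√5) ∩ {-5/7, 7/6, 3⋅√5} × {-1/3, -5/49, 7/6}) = {-5/7, 7/6} × {7/6}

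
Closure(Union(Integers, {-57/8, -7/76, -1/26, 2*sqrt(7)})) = Union({-57/8, -7/76, -1/26, 2*sqrt(7)}, Integers)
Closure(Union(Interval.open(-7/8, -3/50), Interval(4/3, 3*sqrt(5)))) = Union(Interval(-7/8, -3/50), Interval(4/3, 3*sqrt(5)))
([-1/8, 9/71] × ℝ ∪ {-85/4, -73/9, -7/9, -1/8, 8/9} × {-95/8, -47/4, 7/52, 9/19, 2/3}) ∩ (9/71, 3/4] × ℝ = ∅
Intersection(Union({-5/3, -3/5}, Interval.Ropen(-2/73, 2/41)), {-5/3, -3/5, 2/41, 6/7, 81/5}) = {-5/3, -3/5}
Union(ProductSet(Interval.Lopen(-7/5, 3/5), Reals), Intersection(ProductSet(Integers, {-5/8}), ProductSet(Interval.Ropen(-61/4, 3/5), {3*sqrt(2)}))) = ProductSet(Interval.Lopen(-7/5, 3/5), Reals)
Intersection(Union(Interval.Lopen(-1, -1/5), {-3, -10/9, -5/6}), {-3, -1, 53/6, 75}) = {-3}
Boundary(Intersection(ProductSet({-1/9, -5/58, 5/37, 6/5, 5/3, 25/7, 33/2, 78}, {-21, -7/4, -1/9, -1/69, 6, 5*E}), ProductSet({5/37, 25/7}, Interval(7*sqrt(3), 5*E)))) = ProductSet({5/37, 25/7}, {5*E})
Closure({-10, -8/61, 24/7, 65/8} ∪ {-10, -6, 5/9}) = {-10, -6, -8/61, 5/9, 24/7, 65/8}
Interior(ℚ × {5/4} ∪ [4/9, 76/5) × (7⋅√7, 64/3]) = ((ℚ \ (-∞, ∞)) × {5/4}) ∪ ((4/9, 76/5) × (7⋅√7, 64/3))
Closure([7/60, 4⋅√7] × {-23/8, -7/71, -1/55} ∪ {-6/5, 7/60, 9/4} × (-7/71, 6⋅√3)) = ({-6/5, 7/60, 9/4} × [-7/71, 6⋅√3]) ∪ ([7/60, 4⋅√7] × {-23/8, -7/71, -1/55})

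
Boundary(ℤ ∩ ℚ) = ℤ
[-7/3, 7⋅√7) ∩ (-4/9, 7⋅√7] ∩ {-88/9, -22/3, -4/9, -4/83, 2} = {-4/83, 2}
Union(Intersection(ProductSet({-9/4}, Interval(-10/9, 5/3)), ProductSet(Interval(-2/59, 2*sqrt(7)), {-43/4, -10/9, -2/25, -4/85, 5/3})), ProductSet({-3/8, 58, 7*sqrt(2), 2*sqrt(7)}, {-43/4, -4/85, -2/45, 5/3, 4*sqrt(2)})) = ProductSet({-3/8, 58, 7*sqrt(2), 2*sqrt(7)}, {-43/4, -4/85, -2/45, 5/3, 4*sqrt(2)})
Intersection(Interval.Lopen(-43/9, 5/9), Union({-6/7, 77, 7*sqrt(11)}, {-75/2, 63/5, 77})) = {-6/7}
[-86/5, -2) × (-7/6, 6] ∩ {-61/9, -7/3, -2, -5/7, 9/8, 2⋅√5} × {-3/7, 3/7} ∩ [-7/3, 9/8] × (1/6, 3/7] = {-7/3} × {3/7}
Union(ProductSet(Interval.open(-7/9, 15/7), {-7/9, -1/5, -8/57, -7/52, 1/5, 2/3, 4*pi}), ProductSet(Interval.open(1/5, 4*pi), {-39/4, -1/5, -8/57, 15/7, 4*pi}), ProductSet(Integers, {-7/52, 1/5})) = Union(ProductSet(Integers, {-7/52, 1/5}), ProductSet(Interval.open(-7/9, 15/7), {-7/9, -1/5, -8/57, -7/52, 1/5, 2/3, 4*pi}), ProductSet(Interval.open(1/5, 4*pi), {-39/4, -1/5, -8/57, 15/7, 4*pi}))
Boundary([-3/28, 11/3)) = {-3/28, 11/3}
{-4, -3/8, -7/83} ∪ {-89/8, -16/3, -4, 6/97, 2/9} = {-89/8, -16/3, -4, -3/8, -7/83, 6/97, 2/9}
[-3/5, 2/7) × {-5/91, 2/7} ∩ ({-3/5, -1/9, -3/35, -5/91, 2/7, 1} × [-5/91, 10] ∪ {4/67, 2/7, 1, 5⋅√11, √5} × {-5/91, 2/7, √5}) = {-3/5, -1/9, -3/35, -5/91, 4/67} × {-5/91, 2/7}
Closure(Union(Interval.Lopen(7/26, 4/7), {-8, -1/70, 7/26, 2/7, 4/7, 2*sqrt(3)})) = Union({-8, -1/70, 2*sqrt(3)}, Interval(7/26, 4/7))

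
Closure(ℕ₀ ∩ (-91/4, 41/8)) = {0, 1, …, 5}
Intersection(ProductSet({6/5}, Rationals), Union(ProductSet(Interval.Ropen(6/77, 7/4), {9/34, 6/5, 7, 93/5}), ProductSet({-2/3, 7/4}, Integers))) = ProductSet({6/5}, {9/34, 6/5, 7, 93/5})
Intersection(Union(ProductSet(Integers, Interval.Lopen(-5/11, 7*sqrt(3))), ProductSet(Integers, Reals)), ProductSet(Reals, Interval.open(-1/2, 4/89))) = ProductSet(Integers, Interval.open(-1/2, 4/89))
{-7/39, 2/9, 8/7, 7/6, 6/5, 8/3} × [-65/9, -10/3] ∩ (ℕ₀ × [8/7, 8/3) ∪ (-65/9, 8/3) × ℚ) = {-7/39, 2/9, 8/7, 7/6, 6/5} × (ℚ ∩ [-65/9, -10/3])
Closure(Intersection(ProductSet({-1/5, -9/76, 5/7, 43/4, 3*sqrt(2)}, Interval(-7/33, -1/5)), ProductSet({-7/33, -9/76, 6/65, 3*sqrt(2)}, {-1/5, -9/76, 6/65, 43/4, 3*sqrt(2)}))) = ProductSet({-9/76, 3*sqrt(2)}, {-1/5})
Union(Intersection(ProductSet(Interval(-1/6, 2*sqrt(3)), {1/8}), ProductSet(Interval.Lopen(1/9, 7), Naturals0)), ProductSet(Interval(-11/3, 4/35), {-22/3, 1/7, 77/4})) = ProductSet(Interval(-11/3, 4/35), {-22/3, 1/7, 77/4})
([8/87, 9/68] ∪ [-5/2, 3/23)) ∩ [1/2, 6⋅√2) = ∅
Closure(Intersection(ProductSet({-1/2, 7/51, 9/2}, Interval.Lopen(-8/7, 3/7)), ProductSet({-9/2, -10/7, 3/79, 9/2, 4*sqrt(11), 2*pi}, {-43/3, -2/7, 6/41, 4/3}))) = ProductSet({9/2}, {-2/7, 6/41})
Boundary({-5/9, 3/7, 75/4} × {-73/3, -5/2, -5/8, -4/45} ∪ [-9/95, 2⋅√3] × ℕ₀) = ({-5/9, 3/7, 75/4} × {-73/3, -5/2, -5/8, -4/45}) ∪ ([-9/95, 2⋅√3] × ℕ₀)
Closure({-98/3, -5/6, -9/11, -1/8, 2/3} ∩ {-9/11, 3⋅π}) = {-9/11}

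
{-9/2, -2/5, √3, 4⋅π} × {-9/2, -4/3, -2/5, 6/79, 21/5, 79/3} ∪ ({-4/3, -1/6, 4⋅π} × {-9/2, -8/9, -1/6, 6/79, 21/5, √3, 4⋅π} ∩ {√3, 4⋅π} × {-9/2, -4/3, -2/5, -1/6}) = ({4⋅π} × {-9/2, -1/6}) ∪ ({-9/2, -2/5, √3, 4⋅π} × {-9/2, -4/3, -2/5, 6/79, 21/5, 79/3})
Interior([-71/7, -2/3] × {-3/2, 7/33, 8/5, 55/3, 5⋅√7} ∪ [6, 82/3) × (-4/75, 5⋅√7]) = (6, 82/3) × (-4/75, 5⋅√7)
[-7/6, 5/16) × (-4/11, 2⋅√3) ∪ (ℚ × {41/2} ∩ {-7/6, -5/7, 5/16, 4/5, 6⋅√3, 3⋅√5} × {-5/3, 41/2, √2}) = ({-7/6, -5/7, 5/16, 4/5} × {41/2}) ∪ ([-7/6, 5/16) × (-4/11, 2⋅√3))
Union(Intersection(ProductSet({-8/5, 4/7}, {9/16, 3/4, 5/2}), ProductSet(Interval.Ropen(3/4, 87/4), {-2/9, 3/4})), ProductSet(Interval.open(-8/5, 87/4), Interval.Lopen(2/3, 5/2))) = ProductSet(Interval.open(-8/5, 87/4), Interval.Lopen(2/3, 5/2))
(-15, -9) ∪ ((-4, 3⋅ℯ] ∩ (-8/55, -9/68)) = (-15, -9) ∪ (-8/55, -9/68)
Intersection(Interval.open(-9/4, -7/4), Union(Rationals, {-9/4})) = Intersection(Interval.open(-9/4, -7/4), Rationals)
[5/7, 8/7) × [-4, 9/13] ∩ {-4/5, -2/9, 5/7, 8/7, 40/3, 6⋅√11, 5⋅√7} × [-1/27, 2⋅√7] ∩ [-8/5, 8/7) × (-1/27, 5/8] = {5/7} × (-1/27, 5/8]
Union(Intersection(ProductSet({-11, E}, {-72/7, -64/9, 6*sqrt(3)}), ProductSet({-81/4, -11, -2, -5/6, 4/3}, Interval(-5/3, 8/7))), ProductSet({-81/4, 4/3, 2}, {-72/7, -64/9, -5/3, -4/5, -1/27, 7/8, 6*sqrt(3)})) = ProductSet({-81/4, 4/3, 2}, {-72/7, -64/9, -5/3, -4/5, -1/27, 7/8, 6*sqrt(3)})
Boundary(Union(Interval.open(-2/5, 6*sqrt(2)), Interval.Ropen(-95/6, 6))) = {-95/6, 6*sqrt(2)}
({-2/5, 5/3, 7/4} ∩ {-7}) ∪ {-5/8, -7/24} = {-5/8, -7/24}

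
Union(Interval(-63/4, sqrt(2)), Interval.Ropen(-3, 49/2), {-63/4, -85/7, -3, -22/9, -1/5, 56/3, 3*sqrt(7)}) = Interval.Ropen(-63/4, 49/2)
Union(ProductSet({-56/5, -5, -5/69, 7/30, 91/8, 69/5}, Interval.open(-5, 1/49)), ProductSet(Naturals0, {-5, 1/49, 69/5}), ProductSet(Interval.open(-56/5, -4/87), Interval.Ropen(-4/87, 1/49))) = Union(ProductSet({-56/5, -5, -5/69, 7/30, 91/8, 69/5}, Interval.open(-5, 1/49)), ProductSet(Interval.open(-56/5, -4/87), Interval.Ropen(-4/87, 1/49)), ProductSet(Naturals0, {-5, 1/49, 69/5}))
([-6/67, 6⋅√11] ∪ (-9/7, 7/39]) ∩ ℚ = ℚ ∩ (-9/7, 6⋅√11]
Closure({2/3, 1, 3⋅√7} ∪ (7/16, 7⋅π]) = [7/16, 7⋅π]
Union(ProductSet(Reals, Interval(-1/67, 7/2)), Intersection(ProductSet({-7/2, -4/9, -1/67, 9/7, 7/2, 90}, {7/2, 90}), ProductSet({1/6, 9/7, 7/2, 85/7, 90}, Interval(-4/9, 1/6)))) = ProductSet(Reals, Interval(-1/67, 7/2))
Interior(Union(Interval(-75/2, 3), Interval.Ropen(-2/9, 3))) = Interval.open(-75/2, 3)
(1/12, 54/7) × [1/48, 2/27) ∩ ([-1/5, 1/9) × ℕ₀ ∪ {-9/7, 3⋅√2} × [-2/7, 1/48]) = {3⋅√2} × {1/48}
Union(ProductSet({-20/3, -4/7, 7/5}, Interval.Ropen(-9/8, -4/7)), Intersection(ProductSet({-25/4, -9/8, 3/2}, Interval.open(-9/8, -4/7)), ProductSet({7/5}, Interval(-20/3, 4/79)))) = ProductSet({-20/3, -4/7, 7/5}, Interval.Ropen(-9/8, -4/7))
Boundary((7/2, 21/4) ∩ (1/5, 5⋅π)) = {7/2, 21/4}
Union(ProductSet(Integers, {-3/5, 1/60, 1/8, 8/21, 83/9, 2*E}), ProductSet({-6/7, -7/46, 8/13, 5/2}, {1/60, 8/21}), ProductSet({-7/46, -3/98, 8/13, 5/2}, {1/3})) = Union(ProductSet({-6/7, -7/46, 8/13, 5/2}, {1/60, 8/21}), ProductSet({-7/46, -3/98, 8/13, 5/2}, {1/3}), ProductSet(Integers, {-3/5, 1/60, 1/8, 8/21, 83/9, 2*E}))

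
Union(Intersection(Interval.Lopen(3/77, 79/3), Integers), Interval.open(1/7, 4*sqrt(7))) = Union(Interval.open(1/7, 4*sqrt(7)), Range(1, 27, 1))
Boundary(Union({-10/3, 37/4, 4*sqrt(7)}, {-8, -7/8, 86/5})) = {-8, -10/3, -7/8, 37/4, 86/5, 4*sqrt(7)}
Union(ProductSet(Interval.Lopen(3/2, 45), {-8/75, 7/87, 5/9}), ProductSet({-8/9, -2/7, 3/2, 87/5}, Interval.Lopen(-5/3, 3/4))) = Union(ProductSet({-8/9, -2/7, 3/2, 87/5}, Interval.Lopen(-5/3, 3/4)), ProductSet(Interval.Lopen(3/2, 45), {-8/75, 7/87, 5/9}))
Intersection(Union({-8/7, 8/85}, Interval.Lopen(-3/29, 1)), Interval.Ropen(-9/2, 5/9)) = Union({-8/7}, Interval.open(-3/29, 5/9))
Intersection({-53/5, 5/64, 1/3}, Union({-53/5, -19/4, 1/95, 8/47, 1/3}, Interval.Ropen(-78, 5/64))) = {-53/5, 1/3}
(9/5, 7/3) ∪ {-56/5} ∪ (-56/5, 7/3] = [-56/5, 7/3]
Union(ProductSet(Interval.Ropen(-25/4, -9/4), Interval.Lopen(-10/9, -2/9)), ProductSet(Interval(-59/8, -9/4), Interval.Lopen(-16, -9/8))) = Union(ProductSet(Interval(-59/8, -9/4), Interval.Lopen(-16, -9/8)), ProductSet(Interval.Ropen(-25/4, -9/4), Interval.Lopen(-10/9, -2/9)))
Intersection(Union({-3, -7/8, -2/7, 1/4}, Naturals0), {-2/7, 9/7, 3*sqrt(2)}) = {-2/7}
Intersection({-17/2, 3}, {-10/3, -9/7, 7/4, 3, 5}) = {3}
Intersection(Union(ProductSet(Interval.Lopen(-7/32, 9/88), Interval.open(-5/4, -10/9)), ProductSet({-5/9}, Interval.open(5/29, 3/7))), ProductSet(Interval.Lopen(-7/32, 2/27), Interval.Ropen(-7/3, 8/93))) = ProductSet(Interval.Lopen(-7/32, 2/27), Interval.open(-5/4, -10/9))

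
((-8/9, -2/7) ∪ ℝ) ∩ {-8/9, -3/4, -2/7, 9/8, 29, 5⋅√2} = {-8/9, -3/4, -2/7, 9/8, 29, 5⋅√2}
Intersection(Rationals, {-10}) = {-10}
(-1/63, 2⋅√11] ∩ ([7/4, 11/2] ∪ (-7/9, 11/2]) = (-1/63, 11/2]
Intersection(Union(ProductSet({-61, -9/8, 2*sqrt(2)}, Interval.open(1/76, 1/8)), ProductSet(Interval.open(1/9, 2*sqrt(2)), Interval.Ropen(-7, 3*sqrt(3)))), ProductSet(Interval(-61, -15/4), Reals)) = ProductSet({-61}, Interval.open(1/76, 1/8))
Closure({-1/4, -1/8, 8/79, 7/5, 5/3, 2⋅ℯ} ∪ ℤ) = ℤ ∪ {-1/4, -1/8, 8/79, 7/5, 5/3, 2⋅ℯ}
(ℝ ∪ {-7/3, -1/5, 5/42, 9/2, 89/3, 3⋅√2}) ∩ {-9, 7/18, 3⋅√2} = {-9, 7/18, 3⋅√2}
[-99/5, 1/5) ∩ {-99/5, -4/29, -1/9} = {-99/5, -4/29, -1/9}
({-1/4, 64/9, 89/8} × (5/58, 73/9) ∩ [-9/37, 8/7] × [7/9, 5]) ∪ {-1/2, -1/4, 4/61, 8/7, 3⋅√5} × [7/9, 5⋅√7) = {-1/2, -1/4, 4/61, 8/7, 3⋅√5} × [7/9, 5⋅√7)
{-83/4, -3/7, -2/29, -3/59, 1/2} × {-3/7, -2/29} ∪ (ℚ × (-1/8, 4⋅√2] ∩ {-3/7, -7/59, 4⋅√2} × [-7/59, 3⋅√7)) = ({-83/4, -3/7, -2/29, -3/59, 1/2} × {-3/7, -2/29}) ∪ ({-3/7, -7/59} × [-7/59, 4⋅√2])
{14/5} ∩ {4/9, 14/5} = {14/5}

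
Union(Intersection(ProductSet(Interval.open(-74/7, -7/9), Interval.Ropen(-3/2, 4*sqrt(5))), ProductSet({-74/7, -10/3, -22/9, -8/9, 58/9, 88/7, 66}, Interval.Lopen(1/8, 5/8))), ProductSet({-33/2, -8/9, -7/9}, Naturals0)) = Union(ProductSet({-33/2, -8/9, -7/9}, Naturals0), ProductSet({-10/3, -22/9, -8/9}, Interval.Lopen(1/8, 5/8)))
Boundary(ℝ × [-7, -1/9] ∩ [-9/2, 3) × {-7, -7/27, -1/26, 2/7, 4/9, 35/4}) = [-9/2, 3] × {-7, -7/27}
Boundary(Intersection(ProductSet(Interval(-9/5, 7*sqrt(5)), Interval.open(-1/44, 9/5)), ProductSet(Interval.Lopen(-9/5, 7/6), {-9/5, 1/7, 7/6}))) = ProductSet(Interval(-9/5, 7/6), {1/7, 7/6})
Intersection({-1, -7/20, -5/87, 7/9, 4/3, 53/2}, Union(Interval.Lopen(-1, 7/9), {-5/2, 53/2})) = {-7/20, -5/87, 7/9, 53/2}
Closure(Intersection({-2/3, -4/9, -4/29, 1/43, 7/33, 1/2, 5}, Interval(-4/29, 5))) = {-4/29, 1/43, 7/33, 1/2, 5}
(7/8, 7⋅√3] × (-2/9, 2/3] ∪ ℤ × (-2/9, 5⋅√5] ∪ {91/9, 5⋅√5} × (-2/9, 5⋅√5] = ((7/8, 7⋅√3] × (-2/9, 2/3]) ∪ ((ℤ ∪ {91/9, 5⋅√5}) × (-2/9, 5⋅√5])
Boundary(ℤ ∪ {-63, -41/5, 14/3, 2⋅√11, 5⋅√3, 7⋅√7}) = ℤ ∪ {-41/5, 14/3, 2⋅√11, 5⋅√3, 7⋅√7}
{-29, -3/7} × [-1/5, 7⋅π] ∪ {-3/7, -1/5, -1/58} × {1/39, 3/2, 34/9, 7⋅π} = ({-29, -3/7} × [-1/5, 7⋅π]) ∪ ({-3/7, -1/5, -1/58} × {1/39, 3/2, 34/9, 7⋅π})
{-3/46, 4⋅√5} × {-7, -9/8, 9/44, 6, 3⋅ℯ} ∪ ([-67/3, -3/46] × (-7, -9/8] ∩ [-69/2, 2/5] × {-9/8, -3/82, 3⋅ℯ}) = ([-67/3, -3/46] × {-9/8}) ∪ ({-3/46, 4⋅√5} × {-7, -9/8, 9/44, 6, 3⋅ℯ})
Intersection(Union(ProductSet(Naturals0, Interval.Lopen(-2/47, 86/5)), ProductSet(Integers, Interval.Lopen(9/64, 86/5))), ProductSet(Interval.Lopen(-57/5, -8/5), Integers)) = ProductSet(Range(-11, -1, 1), Range(1, 18, 1))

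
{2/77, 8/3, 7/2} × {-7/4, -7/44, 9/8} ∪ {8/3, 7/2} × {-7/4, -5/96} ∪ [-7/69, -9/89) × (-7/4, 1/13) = ({8/3, 7/2} × {-7/4, -5/96}) ∪ ({2/77, 8/3, 7/2} × {-7/4, -7/44, 9/8}) ∪ ([-7/69, -9/89) × (-7/4, 1/13))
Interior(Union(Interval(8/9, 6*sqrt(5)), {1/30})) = Interval.open(8/9, 6*sqrt(5))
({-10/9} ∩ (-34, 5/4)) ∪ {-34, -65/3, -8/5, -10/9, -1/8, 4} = {-34, -65/3, -8/5, -10/9, -1/8, 4}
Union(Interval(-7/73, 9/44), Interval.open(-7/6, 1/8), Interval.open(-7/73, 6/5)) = Interval.open(-7/6, 6/5)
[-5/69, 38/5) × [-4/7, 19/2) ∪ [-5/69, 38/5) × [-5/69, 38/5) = [-5/69, 38/5) × [-4/7, 19/2)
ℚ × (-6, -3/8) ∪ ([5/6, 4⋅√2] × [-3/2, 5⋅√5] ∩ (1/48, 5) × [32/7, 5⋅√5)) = (ℚ × (-6, -3/8)) ∪ ([5/6, 5) × [32/7, 5⋅√5))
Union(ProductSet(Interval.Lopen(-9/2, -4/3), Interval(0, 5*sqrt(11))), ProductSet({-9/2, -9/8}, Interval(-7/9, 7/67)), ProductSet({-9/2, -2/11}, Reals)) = Union(ProductSet({-9/2, -9/8}, Interval(-7/9, 7/67)), ProductSet({-9/2, -2/11}, Reals), ProductSet(Interval.Lopen(-9/2, -4/3), Interval(0, 5*sqrt(11))))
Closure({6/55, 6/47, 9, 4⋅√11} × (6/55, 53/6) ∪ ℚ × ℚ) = ℝ × ℝ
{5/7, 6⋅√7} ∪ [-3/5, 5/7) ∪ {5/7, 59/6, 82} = [-3/5, 5/7] ∪ {59/6, 82, 6⋅√7}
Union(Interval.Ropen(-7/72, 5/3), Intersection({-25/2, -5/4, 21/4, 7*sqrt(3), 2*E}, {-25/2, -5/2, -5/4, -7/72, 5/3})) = Union({-25/2, -5/4}, Interval.Ropen(-7/72, 5/3))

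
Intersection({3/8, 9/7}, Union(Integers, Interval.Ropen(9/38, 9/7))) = {3/8}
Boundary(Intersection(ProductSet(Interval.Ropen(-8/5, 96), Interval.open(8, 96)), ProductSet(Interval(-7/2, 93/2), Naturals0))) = ProductSet(Interval(-8/5, 93/2), Range(9, 96, 1))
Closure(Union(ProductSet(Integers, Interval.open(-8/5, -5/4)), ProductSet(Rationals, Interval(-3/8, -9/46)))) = Union(ProductSet(Integers, Interval(-8/5, -5/4)), ProductSet(Reals, Interval(-3/8, -9/46)))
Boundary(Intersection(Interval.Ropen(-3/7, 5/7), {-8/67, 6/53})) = {-8/67, 6/53}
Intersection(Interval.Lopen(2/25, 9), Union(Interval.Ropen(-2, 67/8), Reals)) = Interval.Lopen(2/25, 9)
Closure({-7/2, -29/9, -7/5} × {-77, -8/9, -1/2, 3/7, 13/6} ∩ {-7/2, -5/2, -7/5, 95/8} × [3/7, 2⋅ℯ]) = {-7/2, -7/5} × {3/7, 13/6}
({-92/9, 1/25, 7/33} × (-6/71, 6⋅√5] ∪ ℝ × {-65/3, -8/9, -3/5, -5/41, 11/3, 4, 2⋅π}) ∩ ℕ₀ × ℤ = ℕ₀ × {4}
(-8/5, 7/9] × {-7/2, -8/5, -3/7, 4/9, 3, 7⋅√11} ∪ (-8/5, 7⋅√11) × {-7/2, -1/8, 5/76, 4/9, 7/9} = ((-8/5, 7⋅√11) × {-7/2, -1/8, 5/76, 4/9, 7/9}) ∪ ((-8/5, 7/9] × {-7/2, -8/5, -3/7, 4/9, 3, 7⋅√11})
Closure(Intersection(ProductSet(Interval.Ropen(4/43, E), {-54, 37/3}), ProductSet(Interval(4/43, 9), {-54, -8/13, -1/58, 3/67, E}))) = ProductSet(Interval(4/43, E), {-54})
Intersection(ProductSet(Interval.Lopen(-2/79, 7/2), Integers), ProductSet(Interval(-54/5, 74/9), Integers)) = ProductSet(Interval.Lopen(-2/79, 7/2), Integers)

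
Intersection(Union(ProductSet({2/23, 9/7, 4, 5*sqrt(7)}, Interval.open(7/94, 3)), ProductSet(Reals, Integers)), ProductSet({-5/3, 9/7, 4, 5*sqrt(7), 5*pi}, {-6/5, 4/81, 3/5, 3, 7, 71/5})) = Union(ProductSet({9/7, 4, 5*sqrt(7)}, {3/5}), ProductSet({-5/3, 9/7, 4, 5*sqrt(7), 5*pi}, {3, 7}))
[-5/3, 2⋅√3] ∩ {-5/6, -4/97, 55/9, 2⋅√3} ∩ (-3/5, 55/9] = {-4/97, 2⋅√3}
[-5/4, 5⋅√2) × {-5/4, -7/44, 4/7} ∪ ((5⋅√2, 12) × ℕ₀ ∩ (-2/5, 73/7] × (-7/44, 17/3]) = ([-5/4, 5⋅√2) × {-5/4, -7/44, 4/7}) ∪ ((5⋅√2, 73/7] × {0, 1, …, 5})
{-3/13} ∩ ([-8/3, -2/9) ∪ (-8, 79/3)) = {-3/13}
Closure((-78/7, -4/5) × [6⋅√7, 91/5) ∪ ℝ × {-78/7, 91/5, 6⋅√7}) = (ℝ × {-78/7, 91/5, 6⋅√7}) ∪ ({-78/7, -4/5} × [6⋅√7, 91/5]) ∪ ((-78/7, -4/5) × [6⋅√7, 91/5))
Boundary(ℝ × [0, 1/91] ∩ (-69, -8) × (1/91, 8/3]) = ∅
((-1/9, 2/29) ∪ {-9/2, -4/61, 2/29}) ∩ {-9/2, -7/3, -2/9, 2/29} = {-9/2, 2/29}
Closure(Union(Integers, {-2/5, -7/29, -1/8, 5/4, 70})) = Union({-2/5, -7/29, -1/8, 5/4}, Integers)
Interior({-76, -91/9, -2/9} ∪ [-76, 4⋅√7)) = (-76, 4⋅√7)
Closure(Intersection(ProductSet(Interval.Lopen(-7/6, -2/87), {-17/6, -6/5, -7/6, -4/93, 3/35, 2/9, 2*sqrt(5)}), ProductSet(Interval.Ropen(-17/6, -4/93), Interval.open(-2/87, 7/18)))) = ProductSet(Interval(-7/6, -4/93), {3/35, 2/9})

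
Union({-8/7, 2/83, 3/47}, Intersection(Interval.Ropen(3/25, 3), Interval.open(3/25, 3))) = Union({-8/7, 2/83, 3/47}, Interval.open(3/25, 3))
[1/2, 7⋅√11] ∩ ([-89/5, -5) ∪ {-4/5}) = ∅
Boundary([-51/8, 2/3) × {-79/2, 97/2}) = [-51/8, 2/3] × {-79/2, 97/2}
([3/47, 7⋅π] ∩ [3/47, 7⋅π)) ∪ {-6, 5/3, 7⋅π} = {-6} ∪ [3/47, 7⋅π]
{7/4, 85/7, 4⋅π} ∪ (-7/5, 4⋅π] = (-7/5, 4⋅π]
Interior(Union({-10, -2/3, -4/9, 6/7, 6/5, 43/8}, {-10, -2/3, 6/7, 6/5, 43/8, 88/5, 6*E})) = EmptySet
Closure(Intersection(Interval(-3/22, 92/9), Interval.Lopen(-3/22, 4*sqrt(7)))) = Interval(-3/22, 92/9)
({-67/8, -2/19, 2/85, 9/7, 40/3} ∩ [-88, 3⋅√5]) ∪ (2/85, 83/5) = {-67/8, -2/19} ∪ [2/85, 83/5)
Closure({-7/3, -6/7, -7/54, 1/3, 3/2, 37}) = {-7/3, -6/7, -7/54, 1/3, 3/2, 37}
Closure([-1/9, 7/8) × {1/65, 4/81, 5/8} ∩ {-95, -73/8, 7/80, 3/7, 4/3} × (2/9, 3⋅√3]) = {7/80, 3/7} × {5/8}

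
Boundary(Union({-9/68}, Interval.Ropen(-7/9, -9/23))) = {-7/9, -9/23, -9/68}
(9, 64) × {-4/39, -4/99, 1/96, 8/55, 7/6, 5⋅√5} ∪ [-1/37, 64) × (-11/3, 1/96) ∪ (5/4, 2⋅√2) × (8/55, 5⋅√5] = ([-1/37, 64) × (-11/3, 1/96)) ∪ ((9, 64) × {-4/39, -4/99, 1/96, 8/55, 7/6, 5⋅√5}) ∪ ((5/4, 2⋅√2) × (8/55, 5⋅√5])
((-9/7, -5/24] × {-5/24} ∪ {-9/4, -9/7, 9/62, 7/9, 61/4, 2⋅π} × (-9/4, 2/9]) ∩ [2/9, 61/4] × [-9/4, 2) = {7/9, 61/4, 2⋅π} × (-9/4, 2/9]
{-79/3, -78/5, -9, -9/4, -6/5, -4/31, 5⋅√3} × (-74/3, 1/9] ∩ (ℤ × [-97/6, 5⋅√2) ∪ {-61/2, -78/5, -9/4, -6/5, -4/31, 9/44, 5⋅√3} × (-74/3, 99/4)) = ({-9} × [-97/6, 1/9]) ∪ ({-78/5, -9/4, -6/5, -4/31, 5⋅√3} × (-74/3, 1/9])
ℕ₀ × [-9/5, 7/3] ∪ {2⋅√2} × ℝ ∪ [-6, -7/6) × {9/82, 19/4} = (ℕ₀ × [-9/5, 7/3]) ∪ ({2⋅√2} × ℝ) ∪ ([-6, -7/6) × {9/82, 19/4})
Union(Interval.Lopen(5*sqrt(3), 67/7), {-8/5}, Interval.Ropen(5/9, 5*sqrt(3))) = Union({-8/5}, Interval.Ropen(5/9, 5*sqrt(3)), Interval.Lopen(5*sqrt(3), 67/7))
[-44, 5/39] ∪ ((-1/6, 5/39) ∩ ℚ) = [-44, 5/39] ∪ (ℚ ∩ (-1/6, 5/39))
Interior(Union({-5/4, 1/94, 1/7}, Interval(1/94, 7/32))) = Interval.open(1/94, 7/32)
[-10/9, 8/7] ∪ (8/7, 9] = [-10/9, 9]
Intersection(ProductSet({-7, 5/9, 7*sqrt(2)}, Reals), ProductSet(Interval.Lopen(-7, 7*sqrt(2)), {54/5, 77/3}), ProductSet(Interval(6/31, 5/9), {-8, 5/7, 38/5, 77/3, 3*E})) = ProductSet({5/9}, {77/3})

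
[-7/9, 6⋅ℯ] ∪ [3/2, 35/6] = [-7/9, 6⋅ℯ]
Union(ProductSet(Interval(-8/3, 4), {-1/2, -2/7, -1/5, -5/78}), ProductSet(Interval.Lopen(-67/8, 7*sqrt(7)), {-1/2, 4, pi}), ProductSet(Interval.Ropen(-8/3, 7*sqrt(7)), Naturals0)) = Union(ProductSet(Interval.Lopen(-67/8, 7*sqrt(7)), {-1/2, 4, pi}), ProductSet(Interval(-8/3, 4), {-1/2, -2/7, -1/5, -5/78}), ProductSet(Interval.Ropen(-8/3, 7*sqrt(7)), Naturals0))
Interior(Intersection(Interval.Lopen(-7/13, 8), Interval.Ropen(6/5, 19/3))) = Interval.open(6/5, 19/3)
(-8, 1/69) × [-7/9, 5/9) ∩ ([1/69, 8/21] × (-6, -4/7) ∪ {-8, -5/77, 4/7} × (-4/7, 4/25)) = {-5/77} × (-4/7, 4/25)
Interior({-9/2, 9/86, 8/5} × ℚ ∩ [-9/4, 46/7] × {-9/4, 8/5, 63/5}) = ∅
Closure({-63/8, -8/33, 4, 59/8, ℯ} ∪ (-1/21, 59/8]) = {-63/8, -8/33} ∪ [-1/21, 59/8]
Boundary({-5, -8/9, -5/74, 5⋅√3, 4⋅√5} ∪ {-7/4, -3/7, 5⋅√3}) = {-5, -7/4, -8/9, -3/7, -5/74, 5⋅√3, 4⋅√5}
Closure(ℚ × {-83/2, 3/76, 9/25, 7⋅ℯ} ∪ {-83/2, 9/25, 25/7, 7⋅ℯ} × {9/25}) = ℝ × {-83/2, 3/76, 9/25, 7⋅ℯ}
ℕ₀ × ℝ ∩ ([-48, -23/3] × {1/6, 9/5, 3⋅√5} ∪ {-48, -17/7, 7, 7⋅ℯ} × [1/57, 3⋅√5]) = {7} × [1/57, 3⋅√5]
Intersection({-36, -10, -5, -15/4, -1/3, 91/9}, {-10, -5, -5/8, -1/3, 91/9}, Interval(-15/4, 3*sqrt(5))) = {-1/3}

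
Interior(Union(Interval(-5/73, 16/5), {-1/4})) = Interval.open(-5/73, 16/5)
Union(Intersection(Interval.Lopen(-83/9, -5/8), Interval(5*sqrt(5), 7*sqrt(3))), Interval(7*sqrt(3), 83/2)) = Interval(7*sqrt(3), 83/2)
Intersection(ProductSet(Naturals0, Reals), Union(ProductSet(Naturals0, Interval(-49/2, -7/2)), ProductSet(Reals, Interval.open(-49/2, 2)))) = ProductSet(Naturals0, Interval.Ropen(-49/2, 2))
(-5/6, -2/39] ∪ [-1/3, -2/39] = (-5/6, -2/39]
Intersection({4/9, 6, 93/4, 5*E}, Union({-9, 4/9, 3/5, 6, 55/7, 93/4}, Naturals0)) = {4/9, 6, 93/4}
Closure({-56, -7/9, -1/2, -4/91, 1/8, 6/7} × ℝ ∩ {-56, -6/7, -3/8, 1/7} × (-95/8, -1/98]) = {-56} × [-95/8, -1/98]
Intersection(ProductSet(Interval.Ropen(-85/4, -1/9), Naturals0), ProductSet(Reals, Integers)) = ProductSet(Interval.Ropen(-85/4, -1/9), Naturals0)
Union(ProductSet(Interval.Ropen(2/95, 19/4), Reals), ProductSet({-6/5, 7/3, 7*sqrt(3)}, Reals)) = ProductSet(Union({-6/5, 7*sqrt(3)}, Interval.Ropen(2/95, 19/4)), Reals)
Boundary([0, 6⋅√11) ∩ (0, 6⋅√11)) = {0, 6⋅√11}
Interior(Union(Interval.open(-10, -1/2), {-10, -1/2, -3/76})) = Interval.open(-10, -1/2)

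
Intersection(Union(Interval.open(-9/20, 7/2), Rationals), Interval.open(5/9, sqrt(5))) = Union(Intersection(Interval.open(5/9, sqrt(5)), Rationals), Interval.open(5/9, sqrt(5)))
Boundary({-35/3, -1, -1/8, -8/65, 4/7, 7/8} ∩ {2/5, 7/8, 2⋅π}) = {7/8}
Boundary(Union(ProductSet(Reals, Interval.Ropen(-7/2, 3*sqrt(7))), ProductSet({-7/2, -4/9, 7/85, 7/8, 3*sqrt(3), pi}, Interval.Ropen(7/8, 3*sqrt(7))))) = ProductSet(Reals, {-7/2, 3*sqrt(7)})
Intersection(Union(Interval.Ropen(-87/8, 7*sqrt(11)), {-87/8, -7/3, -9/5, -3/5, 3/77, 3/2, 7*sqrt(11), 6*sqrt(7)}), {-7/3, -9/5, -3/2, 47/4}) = {-7/3, -9/5, -3/2, 47/4}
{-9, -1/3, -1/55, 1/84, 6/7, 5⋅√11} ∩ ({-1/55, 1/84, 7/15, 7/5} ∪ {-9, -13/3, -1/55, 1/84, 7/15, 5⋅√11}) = {-9, -1/55, 1/84, 5⋅√11}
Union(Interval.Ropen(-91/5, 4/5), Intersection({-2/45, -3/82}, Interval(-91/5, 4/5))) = Interval.Ropen(-91/5, 4/5)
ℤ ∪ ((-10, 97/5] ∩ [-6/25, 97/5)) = ℤ ∪ [-6/25, 97/5)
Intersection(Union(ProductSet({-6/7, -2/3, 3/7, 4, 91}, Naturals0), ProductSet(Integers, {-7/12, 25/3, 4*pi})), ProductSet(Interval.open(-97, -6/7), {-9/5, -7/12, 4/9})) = ProductSet(Range(-96, 0, 1), {-7/12})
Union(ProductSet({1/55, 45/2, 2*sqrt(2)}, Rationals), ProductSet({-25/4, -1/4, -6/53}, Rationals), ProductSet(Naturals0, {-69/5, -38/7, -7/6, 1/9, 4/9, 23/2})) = Union(ProductSet({-25/4, -1/4, -6/53, 1/55, 45/2, 2*sqrt(2)}, Rationals), ProductSet(Naturals0, {-69/5, -38/7, -7/6, 1/9, 4/9, 23/2}))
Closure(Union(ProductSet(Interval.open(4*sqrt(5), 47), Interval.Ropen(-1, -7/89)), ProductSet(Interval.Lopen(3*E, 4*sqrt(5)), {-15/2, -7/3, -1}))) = Union(ProductSet({47, 4*sqrt(5)}, Interval(-1, -7/89)), ProductSet(Interval(4*sqrt(5), 47), {-1, -7/89}), ProductSet(Interval.open(4*sqrt(5), 47), Interval.Ropen(-1, -7/89)), ProductSet(Interval(3*E, 4*sqrt(5)), {-15/2, -7/3, -1}))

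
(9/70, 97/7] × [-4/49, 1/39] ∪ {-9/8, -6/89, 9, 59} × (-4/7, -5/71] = ({-9/8, -6/89, 9, 59} × (-4/7, -5/71]) ∪ ((9/70, 97/7] × [-4/49, 1/39])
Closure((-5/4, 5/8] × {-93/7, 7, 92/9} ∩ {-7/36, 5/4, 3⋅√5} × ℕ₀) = {-7/36} × {7}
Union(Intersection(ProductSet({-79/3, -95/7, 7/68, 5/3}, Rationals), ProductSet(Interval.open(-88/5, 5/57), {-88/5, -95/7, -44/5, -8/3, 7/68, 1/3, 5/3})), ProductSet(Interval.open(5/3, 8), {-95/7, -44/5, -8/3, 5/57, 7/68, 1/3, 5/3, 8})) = Union(ProductSet({-95/7}, {-88/5, -95/7, -44/5, -8/3, 7/68, 1/3, 5/3}), ProductSet(Interval.open(5/3, 8), {-95/7, -44/5, -8/3, 5/57, 7/68, 1/3, 5/3, 8}))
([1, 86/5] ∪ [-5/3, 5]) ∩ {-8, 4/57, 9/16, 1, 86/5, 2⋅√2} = {4/57, 9/16, 1, 86/5, 2⋅√2}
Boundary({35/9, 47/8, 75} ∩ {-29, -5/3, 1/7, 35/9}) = {35/9}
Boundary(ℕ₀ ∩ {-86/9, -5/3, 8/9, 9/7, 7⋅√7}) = ∅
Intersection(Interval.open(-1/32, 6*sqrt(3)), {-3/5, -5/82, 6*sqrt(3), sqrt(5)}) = {sqrt(5)}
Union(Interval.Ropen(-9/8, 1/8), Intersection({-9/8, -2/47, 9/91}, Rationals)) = Interval.Ropen(-9/8, 1/8)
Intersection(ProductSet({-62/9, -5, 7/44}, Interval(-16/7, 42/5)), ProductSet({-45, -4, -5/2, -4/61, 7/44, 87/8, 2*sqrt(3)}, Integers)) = ProductSet({7/44}, Range(-2, 9, 1))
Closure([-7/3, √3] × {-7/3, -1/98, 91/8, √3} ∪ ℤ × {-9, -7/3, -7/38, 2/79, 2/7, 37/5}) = (ℤ × {-9, -7/3, -7/38, 2/79, 2/7, 37/5}) ∪ ([-7/3, √3] × {-7/3, -1/98, 91/8, √3})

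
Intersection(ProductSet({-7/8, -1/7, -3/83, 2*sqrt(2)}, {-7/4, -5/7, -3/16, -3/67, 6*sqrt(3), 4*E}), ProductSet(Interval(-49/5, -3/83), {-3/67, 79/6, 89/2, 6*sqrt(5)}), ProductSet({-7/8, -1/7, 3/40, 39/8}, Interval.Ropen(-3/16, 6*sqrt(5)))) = ProductSet({-7/8, -1/7}, {-3/67})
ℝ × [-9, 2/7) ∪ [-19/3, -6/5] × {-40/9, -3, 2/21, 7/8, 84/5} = (ℝ × [-9, 2/7)) ∪ ([-19/3, -6/5] × {-40/9, -3, 2/21, 7/8, 84/5})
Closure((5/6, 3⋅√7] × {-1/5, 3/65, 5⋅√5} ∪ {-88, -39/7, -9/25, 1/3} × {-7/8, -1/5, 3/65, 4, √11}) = ({-88, -39/7, -9/25, 1/3} × {-7/8, -1/5, 3/65, 4, √11}) ∪ ([5/6, 3⋅√7] × {-1/5, 3/65, 5⋅√5})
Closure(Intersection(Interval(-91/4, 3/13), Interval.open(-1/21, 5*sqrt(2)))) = Interval(-1/21, 3/13)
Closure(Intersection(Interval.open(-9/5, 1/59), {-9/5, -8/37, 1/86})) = {-8/37, 1/86}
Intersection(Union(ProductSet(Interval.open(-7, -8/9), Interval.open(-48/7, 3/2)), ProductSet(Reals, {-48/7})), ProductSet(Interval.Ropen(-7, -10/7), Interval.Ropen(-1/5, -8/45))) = ProductSet(Interval.open(-7, -10/7), Interval.Ropen(-1/5, -8/45))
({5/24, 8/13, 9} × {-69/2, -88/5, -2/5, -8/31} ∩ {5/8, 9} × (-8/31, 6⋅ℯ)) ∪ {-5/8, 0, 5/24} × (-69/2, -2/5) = {-5/8, 0, 5/24} × (-69/2, -2/5)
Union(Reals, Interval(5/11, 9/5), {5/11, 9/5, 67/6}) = Interval(-oo, oo)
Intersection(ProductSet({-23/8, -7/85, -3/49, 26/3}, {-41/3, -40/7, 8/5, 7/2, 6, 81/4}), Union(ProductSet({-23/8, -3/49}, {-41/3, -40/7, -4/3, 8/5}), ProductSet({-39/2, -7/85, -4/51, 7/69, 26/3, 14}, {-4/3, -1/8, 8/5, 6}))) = Union(ProductSet({-23/8, -3/49}, {-41/3, -40/7, 8/5}), ProductSet({-7/85, 26/3}, {8/5, 6}))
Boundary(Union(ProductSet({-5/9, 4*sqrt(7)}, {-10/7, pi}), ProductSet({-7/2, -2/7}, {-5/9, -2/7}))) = Union(ProductSet({-7/2, -2/7}, {-5/9, -2/7}), ProductSet({-5/9, 4*sqrt(7)}, {-10/7, pi}))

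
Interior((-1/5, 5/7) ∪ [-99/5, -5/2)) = (-99/5, -5/2) ∪ (-1/5, 5/7)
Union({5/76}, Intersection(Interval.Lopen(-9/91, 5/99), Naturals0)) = Union({5/76}, Range(0, 1, 1))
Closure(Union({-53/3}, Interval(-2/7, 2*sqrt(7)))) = Union({-53/3}, Interval(-2/7, 2*sqrt(7)))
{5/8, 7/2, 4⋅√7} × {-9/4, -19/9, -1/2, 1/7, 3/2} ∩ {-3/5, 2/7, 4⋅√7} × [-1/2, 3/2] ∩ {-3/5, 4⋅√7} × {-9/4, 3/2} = {4⋅√7} × {3/2}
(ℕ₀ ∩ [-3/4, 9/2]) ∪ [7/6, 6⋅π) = {0, 1, …, 4} ∪ [7/6, 6⋅π)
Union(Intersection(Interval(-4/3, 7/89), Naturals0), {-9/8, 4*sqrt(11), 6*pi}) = Union({-9/8, 4*sqrt(11), 6*pi}, Range(0, 1, 1))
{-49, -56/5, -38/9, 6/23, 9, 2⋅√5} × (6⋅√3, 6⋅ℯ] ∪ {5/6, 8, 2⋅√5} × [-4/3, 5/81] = ({5/6, 8, 2⋅√5} × [-4/3, 5/81]) ∪ ({-49, -56/5, -38/9, 6/23, 9, 2⋅√5} × (6⋅√3, 6⋅ℯ])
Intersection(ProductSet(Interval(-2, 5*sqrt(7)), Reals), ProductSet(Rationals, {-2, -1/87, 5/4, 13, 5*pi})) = ProductSet(Intersection(Interval(-2, 5*sqrt(7)), Rationals), {-2, -1/87, 5/4, 13, 5*pi})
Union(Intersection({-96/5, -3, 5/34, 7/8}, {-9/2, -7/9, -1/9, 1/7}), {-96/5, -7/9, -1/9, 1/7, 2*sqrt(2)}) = {-96/5, -7/9, -1/9, 1/7, 2*sqrt(2)}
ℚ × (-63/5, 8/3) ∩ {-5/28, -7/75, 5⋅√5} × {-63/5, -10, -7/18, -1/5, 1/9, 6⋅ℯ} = {-5/28, -7/75} × {-10, -7/18, -1/5, 1/9}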